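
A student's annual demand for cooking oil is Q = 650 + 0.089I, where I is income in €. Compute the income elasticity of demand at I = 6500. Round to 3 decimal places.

At I = 6500: Q = 1228.500.
dQ/dI = 0.089.
η = (dQ/dI)·(I/Q) = 0.089 × (6500/1228.500) = 0.471.

0.471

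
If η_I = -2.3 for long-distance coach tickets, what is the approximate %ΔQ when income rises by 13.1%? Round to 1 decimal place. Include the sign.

%ΔQ ≈ η × %ΔI = -2.3 × 13.1% = -30.1%.

-30.1%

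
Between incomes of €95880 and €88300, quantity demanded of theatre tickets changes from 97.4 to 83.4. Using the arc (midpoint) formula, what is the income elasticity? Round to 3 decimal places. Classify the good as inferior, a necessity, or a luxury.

ΔQ = 83.4 − 97.4 = -14; midpoint Q̄ = (97.4 + 83.4)/2 = 90.4.
ΔI = 88300 − 95880 = -7580; midpoint Ī = (95880 + 88300)/2 = 92090.
η = (ΔQ/Q̄) ÷ (ΔI/Ī) = (-14/90.4) ÷ (-7580/92090) = 1.881.
η > 1 ⇒ luxury.

1.881 (luxury)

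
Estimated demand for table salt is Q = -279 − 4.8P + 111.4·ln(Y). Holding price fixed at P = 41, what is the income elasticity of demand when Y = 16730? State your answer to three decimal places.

0.183

At P = 41, Y = 16730: Q = 607.560.
Holding P constant, ∂Q/∂Y = 111.4/Y = 0.0066587.
η_Y = (∂Q/∂Y)·(Y/Q) = 0.0066587 × (16730/607.560) = 0.183.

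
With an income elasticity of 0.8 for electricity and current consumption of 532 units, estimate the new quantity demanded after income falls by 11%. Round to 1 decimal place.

485.2

%ΔQ ≈ η × %ΔI = 0.8 × (-11%) = -8.8%.
New Q ≈ 532 × (1 − 0.088) = 485.2.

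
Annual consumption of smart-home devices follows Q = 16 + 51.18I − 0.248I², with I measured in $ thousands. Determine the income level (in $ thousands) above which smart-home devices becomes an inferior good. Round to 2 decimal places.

dQ/dI = 51.18 − 0.496I.
The good is inferior where dQ/dI < 0. Setting dQ/dI = 0 gives I = 51.18 / 0.496 = 103.19.

103.19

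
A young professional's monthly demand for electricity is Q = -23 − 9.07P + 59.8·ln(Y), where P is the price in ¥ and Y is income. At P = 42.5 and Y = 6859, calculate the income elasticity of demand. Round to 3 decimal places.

At P = 42.5, Y = 6859: Q = 119.757.
Holding P constant, ∂Q/∂Y = 59.8/Y = 0.00871847.
η_Y = (∂Q/∂Y)·(Y/Q) = 0.00871847 × (6859/119.757) = 0.499.

0.499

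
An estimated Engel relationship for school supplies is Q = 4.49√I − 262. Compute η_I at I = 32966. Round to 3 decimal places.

0.737

At I = 32966: Q = 553.229.
dQ/dI = 4.49/(2√I) = 0.0123647 at this income.
η = (dQ/dI)·(I/Q) = 0.0123647 × (32966/553.229) = 0.737.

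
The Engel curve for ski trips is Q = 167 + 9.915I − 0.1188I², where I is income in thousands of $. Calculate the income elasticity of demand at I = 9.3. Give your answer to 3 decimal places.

0.288

At I = 9.3: Q = 248.9345.
dQ/dI = 9.915 − 0.2376I = 7.70532.
η = (dQ/dI)·(I/Q) = 7.70532 × (9.3/248.9345) = 0.288.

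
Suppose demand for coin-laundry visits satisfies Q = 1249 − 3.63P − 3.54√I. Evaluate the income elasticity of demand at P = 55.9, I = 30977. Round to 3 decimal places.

-0.736

At P = 55.9, I = 30977: Q = 423.033.
Holding P constant, ∂Q/∂I = -3.54/(2√I) = -0.0100567.
η_I = (∂Q/∂I)·(I/Q) = -0.0100567 × (30977/423.033) = -0.736.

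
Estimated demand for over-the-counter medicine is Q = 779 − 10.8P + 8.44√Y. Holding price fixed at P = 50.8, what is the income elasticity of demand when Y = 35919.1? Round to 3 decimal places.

At P = 50.8, Y = 35919.1: Q = 1829.937.
Holding P constant, ∂Q/∂Y = 8.44/(2√Y) = 0.0222664.
η_Y = (∂Q/∂Y)·(Y/Q) = 0.0222664 × (35919.1/1829.937) = 0.437.

0.437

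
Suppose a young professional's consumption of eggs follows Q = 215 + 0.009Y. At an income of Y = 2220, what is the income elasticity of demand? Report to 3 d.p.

At Y = 2220: Q = 234.980.
dQ/dY = 0.009.
η = (dQ/dY)·(Y/Q) = 0.009 × (2220/234.980) = 0.085.

0.085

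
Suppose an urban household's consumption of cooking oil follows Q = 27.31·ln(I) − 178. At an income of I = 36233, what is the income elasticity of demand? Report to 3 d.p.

0.251

At I = 36233: Q = 108.693.
dQ/dI = 27.31/I = 0.000753733 at this income.
η = (dQ/dI)·(I/Q) = 0.000753733 × (36233/108.693) = 0.251.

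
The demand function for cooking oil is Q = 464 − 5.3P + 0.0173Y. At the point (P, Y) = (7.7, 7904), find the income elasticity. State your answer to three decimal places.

0.244

At P = 7.7, Y = 7904: Q = 559.929.
Holding P constant, ∂Q/∂Y = 0.0173.
η_Y = (∂Q/∂Y)·(Y/Q) = 0.0173 × (7904/559.929) = 0.244.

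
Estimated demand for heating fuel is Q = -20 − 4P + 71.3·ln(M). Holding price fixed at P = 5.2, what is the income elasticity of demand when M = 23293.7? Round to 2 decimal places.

At P = 5.2, M = 23293.7: Q = 676.188.
Holding P constant, ∂Q/∂M = 71.3/M = 0.00306091.
η_M = (∂Q/∂M)·(M/Q) = 0.00306091 × (23293.7/676.188) = 0.11.

0.11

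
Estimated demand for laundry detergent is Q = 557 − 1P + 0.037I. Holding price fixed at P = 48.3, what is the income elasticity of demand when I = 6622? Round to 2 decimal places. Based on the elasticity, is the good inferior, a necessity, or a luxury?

0.33 (necessity)

At P = 48.3, I = 6622: Q = 753.714.
Holding P constant, ∂Q/∂I = 0.037.
η_I = (∂Q/∂I)·(I/Q) = 0.037 × (6622/753.714) = 0.33.
Since 0 < η < 1, this is a necessity.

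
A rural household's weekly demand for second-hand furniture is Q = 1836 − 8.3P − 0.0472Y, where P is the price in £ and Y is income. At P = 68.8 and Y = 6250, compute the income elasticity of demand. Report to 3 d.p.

At P = 68.8, Y = 6250: Q = 969.960.
Holding P constant, ∂Q/∂Y = −0.0472.
η_Y = (∂Q/∂Y)·(Y/Q) = -0.0472 × (6250/969.960) = -0.304.

-0.304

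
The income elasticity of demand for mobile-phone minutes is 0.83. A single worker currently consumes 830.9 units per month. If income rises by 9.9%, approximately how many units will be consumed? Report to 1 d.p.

%ΔQ ≈ η × %ΔI = 0.83 × 9.9% = 8.217%.
New Q ≈ 830.9 × (1 + 0.08217) = 899.2.

899.2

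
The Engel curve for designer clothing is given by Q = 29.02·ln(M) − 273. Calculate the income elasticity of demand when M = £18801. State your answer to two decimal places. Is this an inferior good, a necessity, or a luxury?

At M = 18801: Q = 12.605.
dQ/dM = 29.02/M = 0.00154353 at this income.
η = (dQ/dM)·(M/Q) = 0.00154353 × (18801/12.605) = 2.30.
Since η > 1, the good is a luxury.

2.30 (luxury)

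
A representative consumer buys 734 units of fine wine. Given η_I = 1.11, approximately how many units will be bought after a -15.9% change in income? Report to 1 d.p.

604.5

%ΔQ ≈ η × %ΔI = 1.11 × (-15.9%) = -17.649%.
New Q ≈ 734 × (1 − 0.17649) = 604.5.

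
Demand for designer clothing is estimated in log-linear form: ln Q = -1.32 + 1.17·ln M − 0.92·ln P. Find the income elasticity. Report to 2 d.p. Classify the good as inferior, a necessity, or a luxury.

1.17 (luxury)

In a log-linear demand, the coefficient on ln M is the income elasticity.
So η = 1.17.
η > 1 ⇒ luxury.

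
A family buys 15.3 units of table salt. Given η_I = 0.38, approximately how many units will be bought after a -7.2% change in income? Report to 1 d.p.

14.9

%ΔQ ≈ η × %ΔI = 0.38 × (-7.2%) = -2.736%.
New Q ≈ 15.3 × (1 − 0.02736) = 14.9.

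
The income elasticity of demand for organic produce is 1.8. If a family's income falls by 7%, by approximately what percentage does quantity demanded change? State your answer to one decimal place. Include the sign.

%ΔQ ≈ η × %ΔI = 1.8 × (-7%) = -12.6%.

-12.6%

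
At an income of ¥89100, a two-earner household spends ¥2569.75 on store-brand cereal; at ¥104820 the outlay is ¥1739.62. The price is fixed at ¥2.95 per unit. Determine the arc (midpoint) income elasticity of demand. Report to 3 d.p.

With a constant price, Q₁ = 2569.75/2.95 = 871.102 and Q₂ = 1739.62/2.95 = 589.702 (equivalently, work directly with expenditure since P cancels).
Midpoint %ΔQ = (1739.62 − 2569.75)/2154.69 = -0.38527; midpoint %ΔI = (104820 − 89100)/96960 = 0.16213.
η = -0.38527 / 0.16213 = -2.376.

-2.376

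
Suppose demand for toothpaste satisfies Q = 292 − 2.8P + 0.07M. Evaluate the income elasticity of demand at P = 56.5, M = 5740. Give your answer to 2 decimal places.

At P = 56.5, M = 5740: Q = 535.600.
Holding P constant, ∂Q/∂M = 0.07.
η_M = (∂Q/∂M)·(M/Q) = 0.07 × (5740/535.600) = 0.75.

0.75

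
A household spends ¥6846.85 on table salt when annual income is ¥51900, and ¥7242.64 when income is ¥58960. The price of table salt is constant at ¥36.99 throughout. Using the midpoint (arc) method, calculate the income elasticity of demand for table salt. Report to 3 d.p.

0.441

With a constant price, Q₁ = 6846.85/36.99 = 185.100 and Q₂ = 7242.64/36.99 = 195.800 (equivalently, work directly with expenditure since P cancels).
Midpoint %ΔQ = (7242.64 − 6846.85)/7044.75 = 0.05618; midpoint %ΔI = (58960 − 51900)/55430 = 0.12737.
η = 0.05618 / 0.12737 = 0.441.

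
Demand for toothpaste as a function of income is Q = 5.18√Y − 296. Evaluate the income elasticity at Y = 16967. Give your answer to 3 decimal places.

0.891

At Y = 16967: Q = 378.734.
dQ/dY = 5.18/(2√Y) = 0.0198837 at this income.
η = (dQ/dY)·(Y/Q) = 0.0198837 × (16967/378.734) = 0.891.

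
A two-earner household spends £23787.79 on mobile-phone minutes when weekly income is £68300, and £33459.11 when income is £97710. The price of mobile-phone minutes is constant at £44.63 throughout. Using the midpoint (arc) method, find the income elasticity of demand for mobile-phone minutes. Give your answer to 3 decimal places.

With a constant price, Q₁ = 23787.79/44.63 = 533.000 and Q₂ = 33459.11/44.63 = 749.700 (equivalently, work directly with expenditure since P cancels).
Midpoint %ΔQ = (33459.11 − 23787.79)/28623.45 = 0.33788; midpoint %ΔI = (97710 − 68300)/83005 = 0.35432.
η = 0.33788 / 0.35432 = 0.954.

0.954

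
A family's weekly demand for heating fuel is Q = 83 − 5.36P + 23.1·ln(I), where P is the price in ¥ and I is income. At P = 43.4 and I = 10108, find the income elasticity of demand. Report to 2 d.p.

At P = 43.4, I = 10108: Q = 63.383.
Holding P constant, ∂Q/∂I = 23.1/I = 0.00228532.
η_I = (∂Q/∂I)·(I/Q) = 0.00228532 × (10108/63.383) = 0.36.

0.36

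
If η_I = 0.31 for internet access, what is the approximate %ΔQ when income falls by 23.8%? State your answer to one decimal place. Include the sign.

%ΔQ ≈ η × %ΔI = 0.31 × (-23.8%) = -7.4%.

-7.4%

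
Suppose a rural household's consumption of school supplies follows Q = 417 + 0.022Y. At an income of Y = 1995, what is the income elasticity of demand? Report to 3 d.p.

At Y = 1995: Q = 460.890.
dQ/dY = 0.022.
η = (dQ/dY)·(Y/Q) = 0.022 × (1995/460.890) = 0.095.

0.095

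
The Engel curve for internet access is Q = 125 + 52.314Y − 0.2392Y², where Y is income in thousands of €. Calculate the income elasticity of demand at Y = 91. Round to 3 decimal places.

0.275

At Y = 91: Q = 2904.7588.
dQ/dY = 52.314 − 0.4784Y = 8.77960.
η = (dQ/dY)·(Y/Q) = 8.77960 × (91/2904.7588) = 0.275.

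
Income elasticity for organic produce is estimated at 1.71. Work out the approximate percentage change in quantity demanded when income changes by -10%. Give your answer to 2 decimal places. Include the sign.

%ΔQ ≈ η × %ΔI = 1.71 × (-10%) = -17.10%.

-17.10%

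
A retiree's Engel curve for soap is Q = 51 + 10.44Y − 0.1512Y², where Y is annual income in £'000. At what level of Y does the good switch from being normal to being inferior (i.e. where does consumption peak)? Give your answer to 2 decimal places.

dQ/dY = 10.44 − 0.3024Y.
The good is inferior where dQ/dY < 0. Setting dQ/dY = 0 gives Y = 10.44 / 0.3024 = 34.52.

34.52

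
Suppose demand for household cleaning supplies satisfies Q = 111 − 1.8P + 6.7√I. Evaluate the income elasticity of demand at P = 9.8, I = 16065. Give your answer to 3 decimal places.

At P = 9.8, I = 16065: Q = 942.570.
Holding P constant, ∂Q/∂I = 6.7/(2√I) = 0.0264304.
η_I = (∂Q/∂I)·(I/Q) = 0.0264304 × (16065/942.570) = 0.450.

0.450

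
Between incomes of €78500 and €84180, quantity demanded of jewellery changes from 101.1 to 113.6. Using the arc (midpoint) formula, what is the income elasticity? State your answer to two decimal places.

1.67

ΔQ = 113.6 − 101.1 = 12.5; midpoint Q̄ = (101.1 + 113.6)/2 = 107.35.
ΔI = 84180 − 78500 = 5680; midpoint Ī = (78500 + 84180)/2 = 81340.
η = (ΔQ/Q̄) ÷ (ΔI/Ī) = (12.5/107.35) ÷ (5680/81340) = 1.67.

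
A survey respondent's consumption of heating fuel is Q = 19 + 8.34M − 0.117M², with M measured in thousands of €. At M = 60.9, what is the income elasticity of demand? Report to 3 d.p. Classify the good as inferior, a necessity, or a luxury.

-3.872 (inferior good)

At M = 60.9: Q = 92.9752.
dQ/dM = 8.34 − 0.234M = -5.91060.
η = (dQ/dM)·(M/Q) = -5.91060 × (60.9/92.9752) = -3.872.
η < 0 ⇒ inferior good.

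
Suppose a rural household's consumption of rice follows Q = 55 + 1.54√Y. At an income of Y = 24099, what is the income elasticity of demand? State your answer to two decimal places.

At Y = 24099: Q = 294.067.
dQ/dY = 1.54/(2√Y) = 0.00496011 at this income.
η = (dQ/dY)·(Y/Q) = 0.00496011 × (24099/294.067) = 0.41.

0.41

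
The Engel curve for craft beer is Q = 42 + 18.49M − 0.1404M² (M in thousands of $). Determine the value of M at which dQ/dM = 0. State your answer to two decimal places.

dQ/dM = 18.49 − 0.2808M.
The good is inferior where dQ/dM < 0. Setting dQ/dM = 0 gives M = 18.49 / 0.2808 = 65.85.

65.85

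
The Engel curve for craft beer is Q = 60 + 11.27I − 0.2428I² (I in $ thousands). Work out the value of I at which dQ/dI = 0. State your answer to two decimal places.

23.21

dQ/dI = 11.27 − 0.4856I.
The good is inferior where dQ/dI < 0. Setting dQ/dI = 0 gives I = 11.27 / 0.4856 = 23.21.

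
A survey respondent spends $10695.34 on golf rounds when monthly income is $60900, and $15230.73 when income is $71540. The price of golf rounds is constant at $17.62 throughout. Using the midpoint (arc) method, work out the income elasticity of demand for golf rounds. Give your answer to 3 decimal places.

With a constant price, Q₁ = 10695.34/17.62 = 607.000 and Q₂ = 15230.73/17.62 = 864.400 (equivalently, work directly with expenditure since P cancels).
Midpoint %ΔQ = (15230.73 − 10695.34)/12963.04 = 0.34987; midpoint %ΔI = (71540 − 60900)/66220 = 0.16068.
η = 0.34987 / 0.16068 = 2.177.

2.177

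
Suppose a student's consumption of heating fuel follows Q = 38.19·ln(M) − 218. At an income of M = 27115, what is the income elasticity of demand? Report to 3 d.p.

0.222

At M = 27115: Q = 171.837.
dQ/dM = 38.19/M = 0.00140845 at this income.
η = (dQ/dM)·(M/Q) = 0.00140845 × (27115/171.837) = 0.222.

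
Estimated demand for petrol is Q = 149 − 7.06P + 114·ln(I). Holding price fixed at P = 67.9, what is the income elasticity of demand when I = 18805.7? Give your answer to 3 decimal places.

0.144

At P = 67.9, I = 18805.7: Q = 791.604.
Holding P constant, ∂Q/∂I = 114/I = 0.00606199.
η_I = (∂Q/∂I)·(I/Q) = 0.00606199 × (18805.7/791.604) = 0.144.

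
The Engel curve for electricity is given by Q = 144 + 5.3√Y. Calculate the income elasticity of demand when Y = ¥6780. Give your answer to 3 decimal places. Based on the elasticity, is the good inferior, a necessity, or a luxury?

At Y = 6780: Q = 580.406.
dQ/dY = 5.3/(2√Y) = 0.0321833 at this income.
η = (dQ/dY)·(Y/Q) = 0.0321833 × (6780/580.406) = 0.376.
Since 0 < η < 1, the good is a necessity.

0.376 (necessity)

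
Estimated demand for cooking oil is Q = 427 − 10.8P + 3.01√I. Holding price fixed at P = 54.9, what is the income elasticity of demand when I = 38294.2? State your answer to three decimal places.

At P = 54.9, I = 38294.2: Q = 423.104.
Holding P constant, ∂Q/∂I = 3.01/(2√I) = 0.00769077.
η_I = (∂Q/∂I)·(I/Q) = 0.00769077 × (38294.2/423.104) = 0.696.

0.696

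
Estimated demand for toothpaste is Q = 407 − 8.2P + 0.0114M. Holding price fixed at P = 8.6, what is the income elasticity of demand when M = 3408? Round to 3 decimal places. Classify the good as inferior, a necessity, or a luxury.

0.104 (necessity)

At P = 8.6, M = 3408: Q = 375.331.
Holding P constant, ∂Q/∂M = 0.0114.
η_M = (∂Q/∂M)·(M/Q) = 0.0114 × (3408/375.331) = 0.104.
Since 0 < η < 1, this is a necessity.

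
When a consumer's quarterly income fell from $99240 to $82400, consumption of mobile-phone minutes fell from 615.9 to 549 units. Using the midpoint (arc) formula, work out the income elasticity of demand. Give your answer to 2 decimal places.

ΔQ = 549 − 615.9 = -66.9; midpoint Q̄ = (615.9 + 549)/2 = 582.45.
ΔI = 82400 − 99240 = -16840; midpoint Ī = (99240 + 82400)/2 = 90820.
η = (ΔQ/Q̄) ÷ (ΔI/Ī) = (-66.9/582.45) ÷ (-16840/90820) = 0.62.

0.62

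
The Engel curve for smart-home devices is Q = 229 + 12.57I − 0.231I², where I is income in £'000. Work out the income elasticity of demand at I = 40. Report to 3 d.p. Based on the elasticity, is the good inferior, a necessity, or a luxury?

At I = 40: Q = 362.2000.
dQ/dI = 12.57 − 0.462I = -5.91000.
η = (dQ/dI)·(I/Q) = -5.91000 × (40/362.2000) = -0.653.
η < 0 ⇒ inferior good.

-0.653 (inferior good)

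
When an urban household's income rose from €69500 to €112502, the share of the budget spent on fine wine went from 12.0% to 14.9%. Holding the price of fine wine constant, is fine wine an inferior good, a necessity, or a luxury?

luxury

The budget share rises as income rises, so η > 1.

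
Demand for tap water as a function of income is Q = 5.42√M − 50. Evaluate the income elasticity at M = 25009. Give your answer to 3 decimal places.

At M = 25009: Q = 807.131.
dQ/dM = 5.42/(2√M) = 0.0171365 at this income.
η = (dQ/dM)·(M/Q) = 0.0171365 × (25009/807.131) = 0.531.

0.531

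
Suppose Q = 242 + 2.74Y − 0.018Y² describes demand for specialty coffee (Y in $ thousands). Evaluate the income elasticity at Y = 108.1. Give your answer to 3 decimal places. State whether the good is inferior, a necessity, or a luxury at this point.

At Y = 108.1: Q = 327.8530.
dQ/dY = 2.74 − 0.036Y = -1.15160.
η = (dQ/dY)·(Y/Q) = -1.15160 × (108.1/327.8530) = -0.380.
η < 0 ⇒ inferior good.

-0.380 (inferior good)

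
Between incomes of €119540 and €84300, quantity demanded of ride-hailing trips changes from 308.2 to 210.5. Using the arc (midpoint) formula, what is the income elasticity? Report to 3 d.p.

ΔQ = 210.5 − 308.2 = -97.7; midpoint Q̄ = (308.2 + 210.5)/2 = 259.35.
ΔI = 84300 − 119540 = -35240; midpoint Ī = (119540 + 84300)/2 = 101920.
η = (ΔQ/Q̄) ÷ (ΔI/Ī) = (-97.7/259.35) ÷ (-35240/101920) = 1.090.

1.090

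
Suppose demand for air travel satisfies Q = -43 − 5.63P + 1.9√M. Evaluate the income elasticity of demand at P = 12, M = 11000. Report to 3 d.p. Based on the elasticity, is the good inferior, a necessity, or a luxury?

1.123 (luxury)

At P = 12, M = 11000: Q = 88.714.
Holding P constant, ∂Q/∂M = 1.9/(2√M) = 0.00905789.
η_M = (∂Q/∂M)·(M/Q) = 0.00905789 × (11000/88.714) = 1.123.
Since η > 1, this is a luxury.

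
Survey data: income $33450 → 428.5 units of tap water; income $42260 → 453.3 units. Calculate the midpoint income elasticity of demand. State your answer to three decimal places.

ΔQ = 453.3 − 428.5 = 24.8; midpoint Q̄ = (428.5 + 453.3)/2 = 440.9.
ΔI = 42260 − 33450 = 8810; midpoint Ī = (33450 + 42260)/2 = 37855.
η = (ΔQ/Q̄) ÷ (ΔI/Ī) = (24.8/440.9) ÷ (8810/37855) = 0.242.

0.242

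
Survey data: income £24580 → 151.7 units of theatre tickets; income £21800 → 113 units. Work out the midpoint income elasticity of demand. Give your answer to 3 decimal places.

2.439

ΔQ = 113 − 151.7 = -38.7; midpoint Q̄ = (151.7 + 113)/2 = 132.35.
ΔI = 21800 − 24580 = -2780; midpoint Ī = (24580 + 21800)/2 = 23190.
η = (ΔQ/Q̄) ÷ (ΔI/Ī) = (-38.7/132.35) ÷ (-2780/23190) = 2.439.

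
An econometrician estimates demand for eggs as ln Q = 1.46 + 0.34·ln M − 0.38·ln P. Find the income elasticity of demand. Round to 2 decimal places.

In a log-linear demand, the coefficient on ln M is the income elasticity.
So η = 0.34.

0.34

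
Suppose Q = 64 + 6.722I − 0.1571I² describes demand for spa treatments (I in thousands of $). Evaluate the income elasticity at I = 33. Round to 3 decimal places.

At I = 33: Q = 114.7441.
dQ/dI = 6.722 − 0.3142I = -3.64660.
η = (dQ/dI)·(I/Q) = -3.64660 × (33/114.7441) = -1.049.

-1.049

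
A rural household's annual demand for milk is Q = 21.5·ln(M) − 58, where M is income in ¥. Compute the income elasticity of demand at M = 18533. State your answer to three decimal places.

At M = 18533: Q = 153.287.
dQ/dM = 21.5/M = 0.00116009 at this income.
η = (dQ/dM)·(M/Q) = 0.00116009 × (18533/153.287) = 0.140.

0.140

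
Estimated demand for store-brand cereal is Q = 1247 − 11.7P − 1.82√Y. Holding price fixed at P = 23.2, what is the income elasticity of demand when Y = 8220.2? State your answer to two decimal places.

At P = 23.2, Y = 8220.2: Q = 810.549.
Holding P constant, ∂Q/∂Y = -1.82/(2√Y) = -0.0100369.
η_Y = (∂Q/∂Y)·(Y/Q) = -0.0100369 × (8220.2/810.549) = -0.10.

-0.10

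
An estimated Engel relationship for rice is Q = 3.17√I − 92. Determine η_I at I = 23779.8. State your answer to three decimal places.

At I = 23779.8: Q = 396.836.
dQ/dI = 3.17/(2√I) = 0.0102784 at this income.
η = (dQ/dI)·(I/Q) = 0.0102784 × (23779.8/396.836) = 0.616.

0.616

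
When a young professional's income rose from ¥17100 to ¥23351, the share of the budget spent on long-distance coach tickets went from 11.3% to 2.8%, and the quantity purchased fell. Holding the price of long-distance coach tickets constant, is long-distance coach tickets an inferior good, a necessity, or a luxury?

Quantity demanded falls as income rises, so η < 0.

inferior good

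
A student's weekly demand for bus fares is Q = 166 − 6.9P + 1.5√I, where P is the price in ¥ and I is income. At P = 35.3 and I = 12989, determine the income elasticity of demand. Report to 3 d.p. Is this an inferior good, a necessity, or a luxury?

0.915 (necessity)

At P = 35.3, I = 12989: Q = 93.384.
Holding P constant, ∂Q/∂I = 1.5/(2√I) = 0.00658072.
η_I = (∂Q/∂I)·(I/Q) = 0.00658072 × (12989/93.384) = 0.915.
Since 0 < η < 1, this is a necessity.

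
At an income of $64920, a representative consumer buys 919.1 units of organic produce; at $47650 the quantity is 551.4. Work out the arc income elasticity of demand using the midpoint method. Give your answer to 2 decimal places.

1.63

ΔQ = 551.4 − 919.1 = -367.7; midpoint Q̄ = (919.1 + 551.4)/2 = 735.25.
ΔI = 47650 − 64920 = -17270; midpoint Ī = (64920 + 47650)/2 = 56285.
η = (ΔQ/Q̄) ÷ (ΔI/Ī) = (-367.7/735.25) ÷ (-17270/56285) = 1.63.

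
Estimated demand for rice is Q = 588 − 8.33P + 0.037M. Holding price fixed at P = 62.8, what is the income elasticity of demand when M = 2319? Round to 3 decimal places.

At P = 62.8, M = 2319: Q = 150.679.
Holding P constant, ∂Q/∂M = 0.037.
η_M = (∂Q/∂M)·(M/Q) = 0.037 × (2319/150.679) = 0.569.

0.569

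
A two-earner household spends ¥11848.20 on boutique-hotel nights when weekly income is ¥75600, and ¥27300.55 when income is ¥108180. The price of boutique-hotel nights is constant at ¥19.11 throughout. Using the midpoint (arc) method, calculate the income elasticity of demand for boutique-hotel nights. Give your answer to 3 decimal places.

2.227

With a constant price, Q₁ = 11848.20/19.11 = 620.000 and Q₂ = 27300.55/19.11 = 1428.600 (equivalently, work directly with expenditure since P cancels).
Midpoint %ΔQ = (27300.55 − 11848.20)/19574.38 = 0.78942; midpoint %ΔI = (108180 − 75600)/91890 = 0.35455.
η = 0.78942 / 0.35455 = 2.227.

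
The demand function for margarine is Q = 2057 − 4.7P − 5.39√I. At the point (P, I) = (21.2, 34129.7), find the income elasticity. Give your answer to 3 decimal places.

-0.518

At P = 21.2, I = 34129.7: Q = 961.599.
Holding P constant, ∂Q/∂I = -5.39/(2√I) = -0.0145879.
η_I = (∂Q/∂I)·(I/Q) = -0.0145879 × (34129.7/961.599) = -0.518.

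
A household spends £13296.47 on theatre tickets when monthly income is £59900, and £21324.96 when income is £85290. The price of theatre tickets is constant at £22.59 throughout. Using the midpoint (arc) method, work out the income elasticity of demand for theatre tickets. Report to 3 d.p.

With a constant price, Q₁ = 13296.47/22.59 = 588.600 and Q₂ = 21324.96/22.59 = 944.000 (equivalently, work directly with expenditure since P cancels).
Midpoint %ΔQ = (21324.96 − 13296.47)/17310.72 = 0.46379; midpoint %ΔI = (85290 − 59900)/72595 = 0.34975.
η = 0.46379 / 0.34975 = 1.326.

1.326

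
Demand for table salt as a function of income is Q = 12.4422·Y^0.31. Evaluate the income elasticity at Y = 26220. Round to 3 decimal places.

0.310

For Q = A·Y^β the income elasticity is constant and equal to β.
Here β = 0.31, so η = 0.310.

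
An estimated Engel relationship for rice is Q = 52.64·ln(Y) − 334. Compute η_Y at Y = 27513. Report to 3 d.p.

0.258

At Y = 27513: Q = 204.108.
dQ/dY = 52.64/Y = 0.00191328 at this income.
η = (dQ/dY)·(Y/Q) = 0.00191328 × (27513/204.108) = 0.258.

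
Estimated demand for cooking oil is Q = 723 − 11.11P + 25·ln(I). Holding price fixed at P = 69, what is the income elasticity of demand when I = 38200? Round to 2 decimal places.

0.11

At P = 69, I = 38200: Q = 220.175.
Holding P constant, ∂Q/∂I = 25/I = 0.00065445.
η_I = (∂Q/∂I)·(I/Q) = 0.00065445 × (38200/220.175) = 0.11.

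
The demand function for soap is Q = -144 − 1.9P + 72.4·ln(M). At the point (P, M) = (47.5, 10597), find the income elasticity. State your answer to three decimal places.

At P = 47.5, M = 10597: Q = 436.777.
Holding P constant, ∂Q/∂M = 72.4/M = 0.00683212.
η_M = (∂Q/∂M)·(M/Q) = 0.00683212 × (10597/436.777) = 0.166.

0.166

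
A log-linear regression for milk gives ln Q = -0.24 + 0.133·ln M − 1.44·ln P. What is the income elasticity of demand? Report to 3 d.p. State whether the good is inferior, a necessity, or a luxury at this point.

0.133 (necessity)

In a log-linear demand, the coefficient on ln M is the income elasticity.
So η = 0.133.
0 < η < 1 ⇒ necessity.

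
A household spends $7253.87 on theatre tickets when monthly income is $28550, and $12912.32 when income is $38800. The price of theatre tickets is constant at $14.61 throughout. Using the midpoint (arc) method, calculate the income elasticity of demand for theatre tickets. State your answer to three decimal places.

With a constant price, Q₁ = 7253.87/14.61 = 496.500 and Q₂ = 12912.32/14.61 = 883.800 (equivalently, work directly with expenditure since P cancels).
Midpoint %ΔQ = (12912.32 − 7253.87)/10083.09 = 0.56118; midpoint %ΔI = (38800 − 28550)/33675 = 0.30438.
η = 0.56118 / 0.30438 = 1.844.

1.844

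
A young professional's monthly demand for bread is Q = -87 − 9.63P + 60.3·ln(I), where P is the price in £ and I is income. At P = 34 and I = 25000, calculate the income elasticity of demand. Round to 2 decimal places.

At P = 34, I = 25000: Q = 196.216.
Holding P constant, ∂Q/∂I = 60.3/I = 0.002412.
η_I = (∂Q/∂I)·(I/Q) = 0.002412 × (25000/196.216) = 0.31.

0.31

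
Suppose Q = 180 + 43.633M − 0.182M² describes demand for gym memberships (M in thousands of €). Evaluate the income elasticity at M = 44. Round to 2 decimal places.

0.70

At M = 44: Q = 1747.5000.
dQ/dM = 43.633 − 0.364M = 27.61700.
η = (dQ/dM)·(M/Q) = 27.61700 × (44/1747.5000) = 0.70.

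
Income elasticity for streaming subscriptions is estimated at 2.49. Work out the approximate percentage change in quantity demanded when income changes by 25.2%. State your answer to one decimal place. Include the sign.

62.7%

%ΔQ ≈ η × %ΔI = 2.49 × 25.2% = 62.7%.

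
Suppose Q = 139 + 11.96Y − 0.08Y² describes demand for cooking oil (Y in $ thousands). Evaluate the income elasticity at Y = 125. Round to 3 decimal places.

At Y = 125: Q = 384.0000.
dQ/dY = 11.96 − 0.16Y = -8.04000.
η = (dQ/dY)·(Y/Q) = -8.04000 × (125/384.0000) = -2.617.

-2.617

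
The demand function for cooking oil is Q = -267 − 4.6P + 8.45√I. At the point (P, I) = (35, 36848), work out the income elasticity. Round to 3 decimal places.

0.679

At P = 35, I = 36848: Q = 1194.048.
Holding P constant, ∂Q/∂I = 8.45/(2√I) = 0.02201.
η_I = (∂Q/∂I)·(I/Q) = 0.02201 × (36848/1194.048) = 0.679.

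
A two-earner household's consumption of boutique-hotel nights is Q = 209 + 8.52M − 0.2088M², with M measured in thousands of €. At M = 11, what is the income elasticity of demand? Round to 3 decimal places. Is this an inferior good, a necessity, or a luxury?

0.156 (necessity)

At M = 11: Q = 277.4552.
dQ/dM = 8.52 − 0.4176M = 3.92640.
η = (dQ/dM)·(M/Q) = 3.92640 × (11/277.4552) = 0.156.
0 < η < 1 ⇒ necessity.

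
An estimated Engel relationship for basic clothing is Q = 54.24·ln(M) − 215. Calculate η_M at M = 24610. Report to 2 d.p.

0.16

At M = 24610: Q = 333.416.
dQ/dM = 54.24/M = 0.00220398 at this income.
η = (dQ/dM)·(M/Q) = 0.00220398 × (24610/333.416) = 0.16.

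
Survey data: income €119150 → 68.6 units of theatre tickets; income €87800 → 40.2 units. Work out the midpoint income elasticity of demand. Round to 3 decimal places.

ΔQ = 40.2 − 68.6 = -28.4; midpoint Q̄ = (68.6 + 40.2)/2 = 54.4.
ΔI = 87800 − 119150 = -31350; midpoint Ī = (119150 + 87800)/2 = 103475.
η = (ΔQ/Q̄) ÷ (ΔI/Ī) = (-28.4/54.4) ÷ (-31350/103475) = 1.723.

1.723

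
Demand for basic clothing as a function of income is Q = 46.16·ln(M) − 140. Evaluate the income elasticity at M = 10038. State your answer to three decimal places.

At M = 10038: Q = 285.324.
dQ/dM = 46.16/M = 0.00459853 at this income.
η = (dQ/dM)·(M/Q) = 0.00459853 × (10038/285.324) = 0.162.

0.162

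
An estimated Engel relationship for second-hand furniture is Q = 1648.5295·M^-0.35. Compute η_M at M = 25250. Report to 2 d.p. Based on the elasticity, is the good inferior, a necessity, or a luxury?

For Q = A·M^β the income elasticity is constant and equal to β.
Here β = -0.35, so η = -0.35.
Since η < 0, the good is an inferior good.

-0.35 (inferior good)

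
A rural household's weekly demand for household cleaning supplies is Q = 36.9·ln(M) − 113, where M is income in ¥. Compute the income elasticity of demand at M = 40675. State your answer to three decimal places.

0.132

At M = 40675: Q = 278.633.
dQ/dM = 36.9/M = 0.000907191 at this income.
η = (dQ/dM)·(M/Q) = 0.000907191 × (40675/278.633) = 0.132.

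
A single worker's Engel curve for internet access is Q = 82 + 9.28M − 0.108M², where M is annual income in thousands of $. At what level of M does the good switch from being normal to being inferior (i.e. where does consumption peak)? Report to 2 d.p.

42.96

dQ/dM = 9.28 − 0.216M.
The good is inferior where dQ/dM < 0. Setting dQ/dM = 0 gives M = 9.28 / 0.216 = 42.96.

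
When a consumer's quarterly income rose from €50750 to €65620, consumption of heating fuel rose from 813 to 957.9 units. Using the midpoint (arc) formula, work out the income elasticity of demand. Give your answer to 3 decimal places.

0.640

ΔQ = 957.9 − 813 = 144.9; midpoint Q̄ = (813 + 957.9)/2 = 885.45.
ΔI = 65620 − 50750 = 14870; midpoint Ī = (50750 + 65620)/2 = 58185.
η = (ΔQ/Q̄) ÷ (ΔI/Ī) = (144.9/885.45) ÷ (14870/58185) = 0.640.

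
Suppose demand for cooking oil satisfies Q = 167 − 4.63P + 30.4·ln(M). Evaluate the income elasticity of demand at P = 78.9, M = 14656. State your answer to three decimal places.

0.326

At P = 78.9, M = 14656: Q = 93.308.
Holding P constant, ∂Q/∂M = 30.4/M = 0.00207424.
η_M = (∂Q/∂M)·(M/Q) = 0.00207424 × (14656/93.308) = 0.326.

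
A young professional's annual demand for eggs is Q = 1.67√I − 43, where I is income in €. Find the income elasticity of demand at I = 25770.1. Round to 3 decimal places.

At I = 25770.1: Q = 225.086.
dQ/dI = 1.67/(2√I) = 0.0052015 at this income.
η = (dQ/dI)·(I/Q) = 0.0052015 × (25770.1/225.086) = 0.596.

0.596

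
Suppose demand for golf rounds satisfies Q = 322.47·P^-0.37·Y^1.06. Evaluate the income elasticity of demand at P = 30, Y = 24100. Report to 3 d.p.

1.060

For a multiplicative demand Q = A·P^α·Y^β, the income elasticity is β everywhere.
Here β = 1.06, so η = 1.060.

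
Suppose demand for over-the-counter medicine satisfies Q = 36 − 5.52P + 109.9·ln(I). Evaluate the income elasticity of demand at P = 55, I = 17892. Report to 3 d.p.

At P = 55, I = 17892: Q = 808.553.
Holding P constant, ∂Q/∂I = 109.9/I = 0.00614241.
η_I = (∂Q/∂I)·(I/Q) = 0.00614241 × (17892/808.553) = 0.136.

0.136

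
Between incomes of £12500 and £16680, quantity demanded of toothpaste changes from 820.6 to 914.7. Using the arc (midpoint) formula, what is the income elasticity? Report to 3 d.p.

0.379

ΔQ = 914.7 − 820.6 = 94.1; midpoint Q̄ = (820.6 + 914.7)/2 = 867.65.
ΔI = 16680 − 12500 = 4180; midpoint Ī = (12500 + 16680)/2 = 14590.
η = (ΔQ/Q̄) ÷ (ΔI/Ī) = (94.1/867.65) ÷ (4180/14590) = 0.379.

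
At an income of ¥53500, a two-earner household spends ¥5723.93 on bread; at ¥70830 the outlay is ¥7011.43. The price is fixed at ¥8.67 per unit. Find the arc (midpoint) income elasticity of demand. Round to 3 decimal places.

With a constant price, Q₁ = 5723.93/8.67 = 660.200 and Q₂ = 7011.43/8.67 = 808.700 (equivalently, work directly with expenditure since P cancels).
Midpoint %ΔQ = (7011.43 − 5723.93)/6367.68 = 0.20219; midpoint %ΔI = (70830 − 53500)/62165 = 0.27877.
η = 0.20219 / 0.27877 = 0.725.

0.725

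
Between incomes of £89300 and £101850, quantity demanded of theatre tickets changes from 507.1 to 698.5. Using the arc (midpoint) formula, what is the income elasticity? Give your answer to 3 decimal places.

ΔQ = 698.5 − 507.1 = 191.4; midpoint Q̄ = (507.1 + 698.5)/2 = 602.8.
ΔI = 101850 − 89300 = 12550; midpoint Ī = (89300 + 101850)/2 = 95575.
η = (ΔQ/Q̄) ÷ (ΔI/Ī) = (191.4/602.8) ÷ (12550/95575) = 2.418.

2.418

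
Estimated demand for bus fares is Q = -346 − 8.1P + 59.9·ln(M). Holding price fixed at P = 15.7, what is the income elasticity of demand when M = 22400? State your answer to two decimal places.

0.47

At P = 15.7, M = 22400: Q = 126.837.
Holding P constant, ∂Q/∂M = 59.9/M = 0.00267411.
η_M = (∂Q/∂M)·(M/Q) = 0.00267411 × (22400/126.837) = 0.47.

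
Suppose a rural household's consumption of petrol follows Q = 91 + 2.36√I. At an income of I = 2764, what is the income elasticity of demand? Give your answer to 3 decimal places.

0.288

At I = 2764: Q = 215.074.
dQ/dI = 2.36/(2√I) = 0.0224447 at this income.
η = (dQ/dI)·(I/Q) = 0.0224447 × (2764/215.074) = 0.288.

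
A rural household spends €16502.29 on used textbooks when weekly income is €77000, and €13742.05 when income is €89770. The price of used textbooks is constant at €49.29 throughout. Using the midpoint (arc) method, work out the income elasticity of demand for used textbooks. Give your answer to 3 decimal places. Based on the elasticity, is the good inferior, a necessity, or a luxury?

With a constant price, Q₁ = 16502.29/49.29 = 334.800 and Q₂ = 13742.05/49.29 = 278.800 (equivalently, work directly with expenditure since P cancels).
Midpoint %ΔQ = (13742.05 − 16502.29)/15122.17 = -0.18253; midpoint %ΔI = (89770 − 77000)/83385 = 0.15315.
η = -0.18253 / 0.15315 = -1.192.
η < 0 ⇒ inferior good.

-1.192 (inferior good)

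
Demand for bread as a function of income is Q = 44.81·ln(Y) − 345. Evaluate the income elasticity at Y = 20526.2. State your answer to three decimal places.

At Y = 20526.2: Q = 99.939.
dQ/dY = 44.81/Y = 0.00218306 at this income.
η = (dQ/dY)·(Y/Q) = 0.00218306 × (20526.2/99.939) = 0.448.

0.448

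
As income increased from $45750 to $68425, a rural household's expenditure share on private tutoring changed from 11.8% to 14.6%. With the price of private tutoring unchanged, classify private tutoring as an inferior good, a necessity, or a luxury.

luxury

The budget share rises as income rises, so η > 1.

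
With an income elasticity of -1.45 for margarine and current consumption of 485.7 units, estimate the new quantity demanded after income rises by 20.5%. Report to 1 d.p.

%ΔQ ≈ η × %ΔI = -1.45 × 20.5% = -29.725%.
New Q ≈ 485.7 × (1 − 0.29725) = 341.3.

341.3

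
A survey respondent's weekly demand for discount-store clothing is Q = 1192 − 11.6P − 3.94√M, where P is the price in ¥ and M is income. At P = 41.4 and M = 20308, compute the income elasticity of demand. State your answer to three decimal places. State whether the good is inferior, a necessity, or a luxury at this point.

At P = 41.4, M = 20308: Q = 150.286.
Holding P constant, ∂Q/∂M = -3.94/(2√M) = -0.013824.
η_M = (∂Q/∂M)·(M/Q) = -0.013824 × (20308/150.286) = -1.868.
Since η < 0, this is an inferior good.

-1.868 (inferior good)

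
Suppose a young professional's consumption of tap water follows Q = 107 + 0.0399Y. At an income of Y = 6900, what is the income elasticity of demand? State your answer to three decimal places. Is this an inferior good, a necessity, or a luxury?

At Y = 6900: Q = 382.310.
dQ/dY = 0.0399.
η = (dQ/dY)·(Y/Q) = 0.0399 × (6900/382.310) = 0.720.
Since 0 < η < 1, the good is a necessity.

0.720 (necessity)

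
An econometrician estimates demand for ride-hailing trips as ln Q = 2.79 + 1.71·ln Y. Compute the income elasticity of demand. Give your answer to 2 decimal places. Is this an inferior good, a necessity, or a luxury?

In a log-linear demand, the coefficient on ln Y is the income elasticity.
So η = 1.71.
η > 1 ⇒ luxury.

1.71 (luxury)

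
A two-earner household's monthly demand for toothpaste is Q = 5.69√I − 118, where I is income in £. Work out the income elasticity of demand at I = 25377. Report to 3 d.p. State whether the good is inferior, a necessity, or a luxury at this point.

At I = 25377: Q = 788.426.
dQ/dI = 5.69/(2√I) = 0.0178592 at this income.
η = (dQ/dI)·(I/Q) = 0.0178592 × (25377/788.426) = 0.575.
Since 0 < η < 1, the good is a necessity.

0.575 (necessity)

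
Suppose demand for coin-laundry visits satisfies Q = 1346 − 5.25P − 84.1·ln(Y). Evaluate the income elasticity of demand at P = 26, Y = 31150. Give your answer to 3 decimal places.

-0.248

At P = 26, Y = 31150: Q = 339.354.
Holding P constant, ∂Q/∂Y = -84.1/Y = -0.00269984.
η_Y = (∂Q/∂Y)·(Y/Q) = -0.00269984 × (31150/339.354) = -0.248.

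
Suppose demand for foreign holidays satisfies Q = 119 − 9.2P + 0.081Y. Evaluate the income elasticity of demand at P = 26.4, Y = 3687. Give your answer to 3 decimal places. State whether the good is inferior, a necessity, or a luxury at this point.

At P = 26.4, Y = 3687: Q = 174.767.
Holding P constant, ∂Q/∂Y = 0.081.
η_Y = (∂Q/∂Y)·(Y/Q) = 0.081 × (3687/174.767) = 1.709.
Since η > 1, this is a luxury.

1.709 (luxury)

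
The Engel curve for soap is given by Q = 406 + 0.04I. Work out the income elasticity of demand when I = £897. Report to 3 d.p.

0.081

At I = 897: Q = 441.880.
dQ/dI = 0.04.
η = (dQ/dI)·(I/Q) = 0.04 × (897/441.880) = 0.081.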